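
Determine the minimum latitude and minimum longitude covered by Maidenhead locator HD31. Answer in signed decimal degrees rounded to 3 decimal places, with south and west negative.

Field H=7, D=3: +7·20° lon, +3·10° lat → SW at lon -40°, lat -60°.
Square 3, 1: +3·2° lon, +1·1° lat → SW at lon -34°, lat -59°.
latitude -59.000, longitude -34.000.

-59.000, -34.000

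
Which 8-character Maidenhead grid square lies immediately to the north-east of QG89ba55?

Longitude extended square 5; +1 → 6.
Latitude extended square 5; +1 → 6.

QG89ba66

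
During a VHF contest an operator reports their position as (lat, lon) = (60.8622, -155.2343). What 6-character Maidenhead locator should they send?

BP20ju

Offset from 180°W / 90°S: lon 24.7657°, lat 150.8622°.
Field (20°×10°, letters A–R): 24.7657/20 → 1 → B, 150.8622/10 → 15 → P; chars BP.
Square (2°×1°, digits 0–9): 4.7657/2 → 2, 0.8622/1 → 0; chars 20.
Subsquare (5′×2.5′, letters a–x): 0.7657/0.0833333 → 9 → j, 0.8622/0.0416667 → 20 → u; chars ju.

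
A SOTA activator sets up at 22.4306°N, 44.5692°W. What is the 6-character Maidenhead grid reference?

Shift to the Maidenhead origin (180°W, 90°S): lon 135.4308, lat 112.4306.
Field: 135.4308/20 → 6 → G, 112.4306/10 → 11 → L; chars GL.
Square: 15.4308/2 → 7, 2.4306/1 → 2; chars 72.
Subsquare: 1.4308/0.0833333 → 17 → r, 0.4306/0.0416667 → 10 → k; chars rk.

GL72rk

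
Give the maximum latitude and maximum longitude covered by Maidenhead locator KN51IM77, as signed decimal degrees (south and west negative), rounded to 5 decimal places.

41.53333, 30.73333

Field K=10, N=13: +10·20° lon, +13·10° lat → SW at lon 20°, lat 40°.
Square 5, 1: +5·2° lon, +1·1° lat → SW at lon 30°, lat 41°.
Subsquare i=8, m=12: +8·0.0833333° lon, +12·0.0416667° lat → SW at lon 30.6667°, lat 41.5°.
Extended square 7, 7: +7·0.00833333° lon, +7·0.00416667° lat → SW at lon 30.725°, lat 41.5292°.
Cell spans 0.00833333° lon × 0.00416667° lat. NE corner is SW corner plus one full cell.
latitude 41.53333, longitude 30.73333.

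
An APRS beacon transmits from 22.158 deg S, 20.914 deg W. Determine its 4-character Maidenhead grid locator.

HG97

Shift to the Maidenhead origin (180°W, 90°S): lon 159.09, lat 67.84.
Field: lon ⌊159.09/20⌋ = 7 → H; lat ⌊67.84/10⌋ = 6 → G.
Square: lon ⌊19.09/2⌋ = 9; lat ⌊7.84/1⌋ = 7.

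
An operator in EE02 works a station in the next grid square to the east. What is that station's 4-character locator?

Longitude square 0; +1 → 1.
The latitude characters are unchanged.

EE12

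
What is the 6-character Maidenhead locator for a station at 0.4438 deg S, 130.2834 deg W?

CI49un

Add 180° to longitude and 90° to latitude: 49.7166, 89.5562.
Field: 49.7166/20 → 2 → C, 89.5562/10 → 8 → I; chars CI.
Square: 9.7166/2 → 4, 9.5562/1 → 9; chars 49.
Subsquare: 1.7166/0.0833333 → 20 → u, 0.5562/0.0416667 → 13 → n; chars un.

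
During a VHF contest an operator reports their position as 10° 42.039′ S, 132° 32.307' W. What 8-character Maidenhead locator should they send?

CH39rh51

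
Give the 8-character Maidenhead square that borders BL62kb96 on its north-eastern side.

BL62lb07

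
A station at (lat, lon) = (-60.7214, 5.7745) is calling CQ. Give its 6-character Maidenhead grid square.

JC29vg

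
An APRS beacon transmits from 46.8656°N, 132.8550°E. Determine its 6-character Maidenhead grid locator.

PN66ku

Offset from 180°W / 90°S: lon 312.8550°, lat 136.8656°.
Field: 312.8550/20 → 15 → P, 136.8656/10 → 13 → N; chars PN.
Square: 12.8550/2 → 6, 6.8656/1 → 6; chars 66.
Subsquare: 0.8550/0.0833333 → 10 → k, 0.8656/0.0416667 → 20 → u; chars ku.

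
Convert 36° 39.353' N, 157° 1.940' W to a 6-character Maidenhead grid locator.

BM16lp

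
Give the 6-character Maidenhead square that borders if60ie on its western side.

Longitude subsquare i = 8; −1 → 7 = h.
The latitude characters are unchanged.

IF60he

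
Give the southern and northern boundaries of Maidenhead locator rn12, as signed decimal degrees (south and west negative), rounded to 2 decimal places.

42.00, 43.00

Field R=17, N=13: +17·20° lon, +13·10° lat → SW at lon 160°, lat 40°.
Square 1, 2: +1·2° lon, +2·1° lat → SW at lon 162°, lat 42°.
Cell spans 2° lon × 1° lat.
south 42.00, north 43.00.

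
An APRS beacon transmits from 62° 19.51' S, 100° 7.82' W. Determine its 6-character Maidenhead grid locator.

Shift to the Maidenhead origin (180°W, 90°S): lon 79.8697, lat 27.6748.
Field: lon ⌊79.8697/20⌋ = 3 → D; lat ⌊27.6748/10⌋ = 2 → C.
Square: lon ⌊19.8697/2⌋ = 9; lat ⌊7.6748/1⌋ = 7.
Subsquare: lon ⌊1.8697/0.0833333⌋ = 22 → w; lat ⌊0.6748/0.0416667⌋ = 16 → q.

DC97wq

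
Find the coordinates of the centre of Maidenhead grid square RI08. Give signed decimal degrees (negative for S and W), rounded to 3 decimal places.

-1.500, 161.000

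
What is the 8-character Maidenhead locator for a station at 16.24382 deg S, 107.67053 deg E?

Shift to the Maidenhead origin (180°W, 90°S): lon 287.67053, lat 73.75618.
Field: 287.67053/20 → 14 → O, 73.75618/10 → 7 → H; chars OH.
Square: 7.67053/2 → 3, 3.75618/1 → 3; chars 33.
Subsquare: 1.67053/0.0833333 → 20 → u, 0.75618/0.0416667 → 18 → s; chars us.
Extended square: 0.00386/0.00833333 → 0, 0.00618/0.00416667 → 1; chars 01.

OH33us01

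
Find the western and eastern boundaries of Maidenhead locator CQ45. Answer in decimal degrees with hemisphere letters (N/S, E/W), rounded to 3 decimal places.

132.000° W, 130.000° W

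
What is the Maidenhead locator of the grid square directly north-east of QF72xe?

QF82af

Longitude subsquare x = 23; +1 → 24, wraps to 0 = a, carry into square.
Longitude square 7; +1 → 8.
Latitude subsquare e = 4; +1 → 5 = f.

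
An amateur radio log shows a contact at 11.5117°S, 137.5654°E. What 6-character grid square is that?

PH88sl

Offset from 180°W / 90°S: lon 317.5654°, lat 78.4883°.
Field: 317.5654/20 → 15 → P, 78.4883/10 → 7 → H; chars PH.
Square: 17.5654/2 → 8, 8.4883/1 → 8; chars 88.
Subsquare: 1.5654/0.0833333 → 18 → s, 0.4883/0.0416667 → 11 → l; chars sl.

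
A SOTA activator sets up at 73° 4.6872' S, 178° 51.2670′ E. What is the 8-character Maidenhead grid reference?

RB96kw21

Offset from 180°W / 90°S: lon 358.85445°, lat 16.92188°.
Field: lon ⌊358.85445/20⌋ = 17 → R; lat ⌊16.92188/10⌋ = 1 → B.
Square: lon ⌊18.85445/2⌋ = 9; lat ⌊6.92188/1⌋ = 6.
Subsquare: lon ⌊0.85445/0.0833333⌋ = 10 → k; lat ⌊0.92188/0.0416667⌋ = 22 → w.
Extended square: lon ⌊0.02112/0.00833333⌋ = 2; lat ⌊0.00521/0.00416667⌋ = 1.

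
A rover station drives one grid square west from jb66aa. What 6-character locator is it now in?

JB56xa

Longitude subsquare a = 0; −1 → -1, wraps to 23 = x, carry into square.
Longitude square 6; −1 → 5.
The latitude characters are unchanged.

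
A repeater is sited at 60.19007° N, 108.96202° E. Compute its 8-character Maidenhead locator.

OP40le55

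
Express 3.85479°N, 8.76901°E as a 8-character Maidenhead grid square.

JJ43ju25

Add 180° to longitude and 90° to latitude: 188.76901, 93.85479.
Field: 188.76901/20 → 9 → J, 93.85479/10 → 9 → J; chars JJ.
Square: 8.76901/2 → 4, 3.85479/1 → 3; chars 43.
Subsquare: 0.76901/0.0833333 → 9 → j, 0.85479/0.0416667 → 20 → u; chars ju.
Extended square: 0.01901/0.00833333 → 2, 0.02146/0.00416667 → 5; chars 25.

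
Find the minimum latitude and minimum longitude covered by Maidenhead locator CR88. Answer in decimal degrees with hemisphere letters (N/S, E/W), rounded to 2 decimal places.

Field C=2, R=17: +2·20° lon, +17·10° lat → SW at lon -140°, lat 80°.
Square 8, 8: +8·2° lon, +8·1° lat → SW at lon -124°, lat 88°.
latitude 88.00° N, longitude 124.00° W.

88.00° N, 124.00° W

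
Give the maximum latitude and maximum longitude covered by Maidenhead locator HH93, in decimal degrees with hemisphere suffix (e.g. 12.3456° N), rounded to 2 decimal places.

Field H=7, H=7: +7·20° lon, +7·10° lat → SW at lon -40°, lat -20°.
Square 9, 3: +9·2° lon, +3·1° lat → SW at lon -22°, lat -17°.
Cell spans 2° lon × 1° lat. NE corner is SW corner plus one full cell.
latitude 16.00° S, longitude 20.00° W.

16.00° S, 20.00° W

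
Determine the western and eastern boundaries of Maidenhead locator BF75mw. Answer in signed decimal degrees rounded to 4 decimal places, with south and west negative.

-145.0000, -144.9167

Field B=1, F=5: +1·20° lon, +5·10° lat → SW at lon -160°, lat -40°.
Square 7, 5: +7·2° lon, +5·1° lat → SW at lon -146°, lat -35°.
Subsquare m=12, w=22: +12·0.0833333° lon, +22·0.0416667° lat → SW at lon -145°, lat -34.0833°.
Cell spans 0.0833333° lon × 0.0416667° lat.
west -145.0000, east -144.9167.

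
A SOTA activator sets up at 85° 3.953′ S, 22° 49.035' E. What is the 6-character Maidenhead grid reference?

Offset from 180°W / 90°S: lon 202.8173°, lat 4.9341°.
Field: 202.8173/20 → 10 → K, 4.9341/10 → 0 → A; chars KA.
Square: 2.8173/2 → 1, 4.9341/1 → 4; chars 14.
Subsquare: 0.8173/0.0833333 → 9 → j, 0.9341/0.0416667 → 22 → w; chars jw.

KA14jw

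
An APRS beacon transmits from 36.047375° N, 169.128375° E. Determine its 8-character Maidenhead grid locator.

RM46nb51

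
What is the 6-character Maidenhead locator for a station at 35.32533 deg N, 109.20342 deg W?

DM55jh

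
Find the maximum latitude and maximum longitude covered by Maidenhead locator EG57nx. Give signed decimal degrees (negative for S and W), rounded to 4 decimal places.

-22.0000, -88.8333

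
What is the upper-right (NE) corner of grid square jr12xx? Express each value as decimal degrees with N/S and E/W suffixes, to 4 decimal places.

Field J=9, R=17: +9·20° lon, +17·10° lat → SW at lon 0°, lat 80°.
Square 1, 2: +1·2° lon, +2·1° lat → SW at lon 2°, lat 82°.
Subsquare x=23, x=23: +23·0.0833333° lon, +23·0.0416667° lat → SW at lon 3.91667°, lat 82.9583°.
Cell spans 0.0833333° lon × 0.0416667° lat. NE corner is SW corner plus one full cell.
latitude 83.0000° N, longitude 4.0000° E.

83.0000° N, 4.0000° E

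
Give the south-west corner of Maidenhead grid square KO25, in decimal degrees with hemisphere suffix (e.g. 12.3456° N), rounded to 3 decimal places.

Field K=10, O=14: +10·20° lon, +14·10° lat → SW at lon 20°, lat 50°.
Square 2, 5: +2·2° lon, +5·1° lat → SW at lon 24°, lat 55°.
latitude 55.000° N, longitude 24.000° E.

55.000° N, 24.000° E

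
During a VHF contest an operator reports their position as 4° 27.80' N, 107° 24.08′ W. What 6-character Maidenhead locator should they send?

DJ64hl

Shift to the Maidenhead origin (180°W, 90°S): lon 72.5987, lat 94.4633.
Field: lon ⌊72.5987/20⌋ = 3 → D; lat ⌊94.4633/10⌋ = 9 → J.
Square: lon ⌊12.5987/2⌋ = 6; lat ⌊4.4633/1⌋ = 4.
Subsquare: lon ⌊0.5987/0.0833333⌋ = 7 → h; lat ⌊0.4633/0.0416667⌋ = 11 → l.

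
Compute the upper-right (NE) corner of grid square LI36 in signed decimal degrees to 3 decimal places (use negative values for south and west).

Field L=11, I=8: +11·20° lon, +8·10° lat → SW at lon 40°, lat -10°.
Square 3, 6: +3·2° lon, +6·1° lat → SW at lon 46°, lat -4°.
Cell spans 2° lon × 1° lat. NE corner is SW corner plus one full cell.
latitude -3.000, longitude 48.000.

-3.000, 48.000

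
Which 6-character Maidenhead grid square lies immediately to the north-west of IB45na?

IB45mb

Longitude subsquare n = 13; −1 → 12 = m.
Latitude subsquare a = 0; +1 → 1 = b.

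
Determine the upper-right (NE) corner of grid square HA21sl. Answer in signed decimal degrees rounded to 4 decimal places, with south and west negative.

Field H=7, A=0: +7·20° lon, +0·10° lat → SW at lon -40°, lat -90°.
Square 2, 1: +2·2° lon, +1·1° lat → SW at lon -36°, lat -89°.
Subsquare s=18, l=11: +18·0.0833333° lon, +11·0.0416667° lat → SW at lon -34.5°, lat -88.5417°.
Cell spans 0.0833333° lon × 0.0416667° lat. NE corner is SW corner plus one full cell.
latitude -88.5000, longitude -34.4167.

-88.5000, -34.4167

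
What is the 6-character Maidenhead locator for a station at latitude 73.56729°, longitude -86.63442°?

Shift to the Maidenhead origin (180°W, 90°S): lon 93.3656, lat 163.5673.
Field: lon ⌊93.3656/20⌋ = 4 → E; lat ⌊163.5673/10⌋ = 16 → Q.
Square: lon ⌊13.3656/2⌋ = 6; lat ⌊3.5673/1⌋ = 3.
Subsquare: lon ⌊1.3656/0.0833333⌋ = 16 → q; lat ⌊0.5673/0.0416667⌋ = 13 → n.

EQ63qn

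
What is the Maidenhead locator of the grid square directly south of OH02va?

OH01vx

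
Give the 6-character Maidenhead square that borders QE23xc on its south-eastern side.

QE33ab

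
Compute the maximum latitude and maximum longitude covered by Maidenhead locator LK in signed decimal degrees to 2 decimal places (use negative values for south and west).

20.00, 60.00

Field L=11, K=10: +11·20° lon, +10·10° lat → SW at lon 40°, lat 10°.
Cell spans 20° lon × 10° lat. NE corner is SW corner plus one full cell.
latitude 20.00, longitude 60.00.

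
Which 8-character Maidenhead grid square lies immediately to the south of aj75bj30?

AJ75bi39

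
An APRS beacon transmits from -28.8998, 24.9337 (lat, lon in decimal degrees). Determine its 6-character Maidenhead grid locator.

Shift to the Maidenhead origin (180°W, 90°S): lon 204.9337, lat 61.1002.
Field (20°×10°, letters A–R): 204.9337/20 → 10 → K, 61.1002/10 → 6 → G; chars KG.
Square (2°×1°, digits 0–9): 4.9337/2 → 2, 1.1002/1 → 1; chars 21.
Subsquare (5′×2.5′, letters a–x): 0.9337/0.0833333 → 11 → l, 0.1002/0.0416667 → 2 → c; chars lc.

KG21lc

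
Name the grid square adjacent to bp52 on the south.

Latitude square 2; −1 → 1.
The longitude characters are unchanged.

BP51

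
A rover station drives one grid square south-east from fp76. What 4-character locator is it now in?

FP85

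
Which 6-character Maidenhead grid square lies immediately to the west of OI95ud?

OI95td

Longitude subsquare u = 20; −1 → 19 = t.
The latitude characters are unchanged.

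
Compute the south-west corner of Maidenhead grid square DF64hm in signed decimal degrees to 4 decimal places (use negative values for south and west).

-35.5000, -107.4167

Field D=3, F=5: +3·20° lon, +5·10° lat → SW at lon -120°, lat -40°.
Square 6, 4: +6·2° lon, +4·1° lat → SW at lon -108°, lat -36°.
Subsquare h=7, m=12: +7·0.0833333° lon, +12·0.0416667° lat → SW at lon -107.417°, lat -35.5°.
latitude -35.5000, longitude -107.4167.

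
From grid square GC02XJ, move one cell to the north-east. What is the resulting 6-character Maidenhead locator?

Longitude subsquare x = 23; +1 → 24, wraps to 0 = a, carry into square.
Longitude square 0; +1 → 1.
Latitude subsquare j = 9; +1 → 10 = k.

GC12ak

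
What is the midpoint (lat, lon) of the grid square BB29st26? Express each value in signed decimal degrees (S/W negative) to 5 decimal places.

-70.18125, -154.47917

Field B=1, B=1: +1·20° lon, +1·10° lat → SW at lon -160°, lat -80°.
Square 2, 9: +2·2° lon, +9·1° lat → SW at lon -156°, lat -71°.
Subsquare s=18, t=19: +18·0.0833333° lon, +19·0.0416667° lat → SW at lon -154.5°, lat -70.2083°.
Extended square 2, 6: +2·0.00833333° lon, +6·0.00416667° lat → SW at lon -154.483°, lat -70.1833°.
Cell spans 0.00833333° lon × 0.00416667° lat. Centre is SW corner plus half of each.
latitude -70.18125, longitude -154.47917.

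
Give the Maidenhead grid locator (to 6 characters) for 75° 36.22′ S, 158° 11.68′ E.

QB94cj

Shift to the Maidenhead origin (180°W, 90°S): lon 338.1947, lat 14.3963.
Field: lon ⌊338.1947/20⌋ = 16 → Q; lat ⌊14.3963/10⌋ = 1 → B.
Square: lon ⌊18.1947/2⌋ = 9; lat ⌊4.3963/1⌋ = 4.
Subsquare: lon ⌊0.1947/0.0833333⌋ = 2 → c; lat ⌊0.3963/0.0416667⌋ = 9 → j.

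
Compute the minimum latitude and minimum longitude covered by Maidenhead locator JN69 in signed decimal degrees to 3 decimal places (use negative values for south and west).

Field J=9, N=13: +9·20° lon, +13·10° lat → SW at lon 0°, lat 40°.
Square 6, 9: +6·2° lon, +9·1° lat → SW at lon 12°, lat 49°.
latitude 49.000, longitude 12.000.

49.000, 12.000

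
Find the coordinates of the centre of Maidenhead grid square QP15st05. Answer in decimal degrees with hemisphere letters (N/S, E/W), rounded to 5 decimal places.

Field Q=16, P=15: +16·20° lon, +15·10° lat → SW at lon 140°, lat 60°.
Square 1, 5: +1·2° lon, +5·1° lat → SW at lon 142°, lat 65°.
Subsquare s=18, t=19: +18·0.0833333° lon, +19·0.0416667° lat → SW at lon 143.5°, lat 65.7917°.
Extended square 0, 5: +0·0.00833333° lon, +5·0.00416667° lat → SW at lon 143.5°, lat 65.8125°.
Cell spans 0.00833333° lon × 0.00416667° lat. Centre is SW corner plus half of each.
latitude 65.81458° N, longitude 143.50417° E.

65.81458° N, 143.50417° E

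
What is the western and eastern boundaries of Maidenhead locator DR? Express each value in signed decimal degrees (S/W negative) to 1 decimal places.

Field D=3, R=17: +3·20° lon, +17·10° lat → SW at lon -120°, lat 80°.
Cell spans 20° lon × 10° lat.
west -120.0, east -100.0.

-120.0, -100.0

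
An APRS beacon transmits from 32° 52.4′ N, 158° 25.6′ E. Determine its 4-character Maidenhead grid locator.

QM92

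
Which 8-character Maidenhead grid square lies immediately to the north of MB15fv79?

MB15fw70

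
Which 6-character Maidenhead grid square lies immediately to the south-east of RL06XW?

RL16av

Longitude subsquare x = 23; +1 → 24, wraps to 0 = a, carry into square.
Longitude square 0; +1 → 1.
Latitude subsquare w = 22; −1 → 21 = v.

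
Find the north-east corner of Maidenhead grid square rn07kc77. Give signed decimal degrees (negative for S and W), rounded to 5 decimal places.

47.11667, 160.90000

Field R=17, N=13: +17·20° lon, +13·10° lat → SW at lon 160°, lat 40°.
Square 0, 7: +0·2° lon, +7·1° lat → SW at lon 160°, lat 47°.
Subsquare k=10, c=2: +10·0.0833333° lon, +2·0.0416667° lat → SW at lon 160.833°, lat 47.0833°.
Extended square 7, 7: +7·0.00833333° lon, +7·0.00416667° lat → SW at lon 160.892°, lat 47.1125°.
Cell spans 0.00833333° lon × 0.00416667° lat. NE corner is SW corner plus one full cell.
latitude 47.11667, longitude 160.90000.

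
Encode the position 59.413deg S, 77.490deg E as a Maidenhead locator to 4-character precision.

MD80

Shift to the Maidenhead origin (180°W, 90°S): lon 257.49, lat 30.59.
Field: lon ⌊257.49/20⌋ = 12 → M; lat ⌊30.59/10⌋ = 3 → D.
Square: lon ⌊17.49/2⌋ = 8; lat ⌊0.59/1⌋ = 0.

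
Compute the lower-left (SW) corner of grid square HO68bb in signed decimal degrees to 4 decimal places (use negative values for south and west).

58.0417, -27.9167

Field H=7, O=14: +7·20° lon, +14·10° lat → SW at lon -40°, lat 50°.
Square 6, 8: +6·2° lon, +8·1° lat → SW at lon -28°, lat 58°.
Subsquare b=1, b=1: +1·0.0833333° lon, +1·0.0416667° lat → SW at lon -27.9167°, lat 58.0417°.
latitude 58.0417, longitude -27.9167.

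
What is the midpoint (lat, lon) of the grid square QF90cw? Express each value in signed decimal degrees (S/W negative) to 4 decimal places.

Field Q=16, F=5: +16·20° lon, +5·10° lat → SW at lon 140°, lat -40°.
Square 9, 0: +9·2° lon, +0·1° lat → SW at lon 158°, lat -40°.
Subsquare c=2, w=22: +2·0.0833333° lon, +22·0.0416667° lat → SW at lon 158.167°, lat -39.0833°.
Cell spans 0.0833333° lon × 0.0416667° lat. Centre is SW corner plus half of each.
latitude -39.0625, longitude 158.2083.

-39.0625, 158.2083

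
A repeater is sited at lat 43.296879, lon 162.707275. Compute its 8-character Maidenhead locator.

RN13ih41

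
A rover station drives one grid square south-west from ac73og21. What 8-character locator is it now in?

Longitude extended square 2; −1 → 1.
Latitude extended square 1; −1 → 0.

AC73og10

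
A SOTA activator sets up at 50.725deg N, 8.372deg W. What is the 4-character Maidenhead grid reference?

IO50

Offset from 180°W / 90°S: lon 171.63°, lat 140.72°.
Field: lon ⌊171.63/20⌋ = 8 → I; lat ⌊140.72/10⌋ = 14 → O.
Square: lon ⌊11.63/2⌋ = 5; lat ⌊0.72/1⌋ = 0.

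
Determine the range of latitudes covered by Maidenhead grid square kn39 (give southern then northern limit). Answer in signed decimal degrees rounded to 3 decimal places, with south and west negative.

49.000, 50.000

Field K=10, N=13: +10·20° lon, +13·10° lat → SW at lon 20°, lat 40°.
Square 3, 9: +3·2° lon, +9·1° lat → SW at lon 26°, lat 49°.
Cell spans 2° lon × 1° lat.
south 49.000, north 50.000.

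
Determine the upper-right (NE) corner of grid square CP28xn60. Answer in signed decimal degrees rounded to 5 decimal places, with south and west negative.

Field C=2, P=15: +2·20° lon, +15·10° lat → SW at lon -140°, lat 60°.
Square 2, 8: +2·2° lon, +8·1° lat → SW at lon -136°, lat 68°.
Subsquare x=23, n=13: +23·0.0833333° lon, +13·0.0416667° lat → SW at lon -134.083°, lat 68.5417°.
Extended square 6, 0: +6·0.00833333° lon, +0·0.00416667° lat → SW at lon -134.033°, lat 68.5417°.
Cell spans 0.00833333° lon × 0.00416667° lat. NE corner is SW corner plus one full cell.
latitude 68.54583, longitude -134.02500.

68.54583, -134.02500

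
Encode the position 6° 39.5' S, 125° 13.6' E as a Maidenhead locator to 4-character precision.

PI23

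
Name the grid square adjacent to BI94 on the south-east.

CI03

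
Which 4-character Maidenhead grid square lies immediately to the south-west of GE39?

Longitude square 3; −1 → 2.
Latitude square 9; −1 → 8.

GE28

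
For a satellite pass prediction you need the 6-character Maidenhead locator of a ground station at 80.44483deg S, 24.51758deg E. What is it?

Shift to the Maidenhead origin (180°W, 90°S): lon 204.5176, lat 9.5552.
Field: 204.5176/20 → 10 → K, 9.5552/10 → 0 → A; chars KA.
Square: 4.5176/2 → 2, 9.5552/1 → 9; chars 29.
Subsquare: 0.5176/0.0833333 → 6 → g, 0.5552/0.0416667 → 13 → n; chars gn.

KA29gn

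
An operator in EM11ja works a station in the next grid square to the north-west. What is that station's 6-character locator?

EM11ib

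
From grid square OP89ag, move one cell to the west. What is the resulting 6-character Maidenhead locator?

Longitude subsquare a = 0; −1 → -1, wraps to 23 = x, carry into square.
Longitude square 8; −1 → 7.
The latitude characters are unchanged.

OP79xg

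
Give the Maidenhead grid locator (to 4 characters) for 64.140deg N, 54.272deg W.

Offset from 180°W / 90°S: lon 125.73°, lat 154.14°.
Field: lon ⌊125.73/20⌋ = 6 → G; lat ⌊154.14/10⌋ = 15 → P.
Square: lon ⌊5.73/2⌋ = 2; lat ⌊4.14/1⌋ = 4.

GP24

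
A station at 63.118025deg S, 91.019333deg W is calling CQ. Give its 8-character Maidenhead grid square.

EC46lv71

Offset from 180°W / 90°S: lon 88.98067°, lat 26.88197°.
Field: lon ⌊88.98067/20⌋ = 4 → E; lat ⌊26.88197/10⌋ = 2 → C.
Square: lon ⌊8.98067/2⌋ = 4; lat ⌊6.88197/1⌋ = 6.
Subsquare: lon ⌊0.98067/0.0833333⌋ = 11 → l; lat ⌊0.88197/0.0416667⌋ = 21 → v.
Extended square: lon ⌊0.06400/0.00833333⌋ = 7; lat ⌊0.00697/0.00416667⌋ = 1.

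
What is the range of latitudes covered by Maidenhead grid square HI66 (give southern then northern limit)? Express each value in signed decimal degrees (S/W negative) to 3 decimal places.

Field H=7, I=8: +7·20° lon, +8·10° lat → SW at lon -40°, lat -10°.
Square 6, 6: +6·2° lon, +6·1° lat → SW at lon -28°, lat -4°.
Cell spans 2° lon × 1° lat.
south -4.000, north -3.000.

-4.000, -3.000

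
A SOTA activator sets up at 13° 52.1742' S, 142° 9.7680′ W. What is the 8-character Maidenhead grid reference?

BH86wd01

Shift to the Maidenhead origin (180°W, 90°S): lon 37.83720, lat 76.13043.
Field: 37.83720/20 → 1 → B, 76.13043/10 → 7 → H; chars BH.
Square: 17.83720/2 → 8, 6.13043/1 → 6; chars 86.
Subsquare: 1.83720/0.0833333 → 22 → w, 0.13043/0.0416667 → 3 → d; chars wd.
Extended square: 0.00387/0.00833333 → 0, 0.00543/0.00416667 → 1; chars 01.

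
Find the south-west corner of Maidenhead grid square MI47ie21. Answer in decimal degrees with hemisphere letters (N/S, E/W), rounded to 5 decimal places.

2.82917° S, 68.68333° E

Field M=12, I=8: +12·20° lon, +8·10° lat → SW at lon 60°, lat -10°.
Square 4, 7: +4·2° lon, +7·1° lat → SW at lon 68°, lat -3°.
Subsquare i=8, e=4: +8·0.0833333° lon, +4·0.0416667° lat → SW at lon 68.6667°, lat -2.83333°.
Extended square 2, 1: +2·0.00833333° lon, +1·0.00416667° lat → SW at lon 68.6833°, lat -2.82917°.
latitude 2.82917° S, longitude 68.68333° E.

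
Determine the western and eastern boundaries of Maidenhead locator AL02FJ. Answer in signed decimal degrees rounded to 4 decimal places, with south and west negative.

-179.5833, -179.5000

Field A=0, L=11: +0·20° lon, +11·10° lat → SW at lon -180°, lat 20°.
Square 0, 2: +0·2° lon, +2·1° lat → SW at lon -180°, lat 22°.
Subsquare f=5, j=9: +5·0.0833333° lon, +9·0.0416667° lat → SW at lon -179.583°, lat 22.375°.
Cell spans 0.0833333° lon × 0.0416667° lat.
west -179.5833, east -179.5000.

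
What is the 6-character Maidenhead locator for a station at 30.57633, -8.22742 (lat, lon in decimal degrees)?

Shift to the Maidenhead origin (180°W, 90°S): lon 171.7726, lat 120.5763.
Field: lon ⌊171.7726/20⌋ = 8 → I; lat ⌊120.5763/10⌋ = 12 → M.
Square: lon ⌊11.7726/2⌋ = 5; lat ⌊0.5763/1⌋ = 0.
Subsquare: lon ⌊1.7726/0.0833333⌋ = 21 → v; lat ⌊0.5763/0.0416667⌋ = 13 → n.

IM50vn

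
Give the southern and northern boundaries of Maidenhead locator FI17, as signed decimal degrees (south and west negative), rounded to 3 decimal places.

-3.000, -2.000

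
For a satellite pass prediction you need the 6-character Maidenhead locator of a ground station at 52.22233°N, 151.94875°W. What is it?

BO42af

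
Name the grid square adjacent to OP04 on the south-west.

Longitude square 0; −1 → -1, wraps to 9, carry into field.
Longitude field O = 14; −1 → 13 = N.
Latitude square 4; −1 → 3.

NP93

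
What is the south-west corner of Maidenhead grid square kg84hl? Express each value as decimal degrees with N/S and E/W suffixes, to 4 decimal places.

25.5417° S, 36.5833° E

Field K=10, G=6: +10·20° lon, +6·10° lat → SW at lon 20°, lat -30°.
Square 8, 4: +8·2° lon, +4·1° lat → SW at lon 36°, lat -26°.
Subsquare h=7, l=11: +7·0.0833333° lon, +11·0.0416667° lat → SW at lon 36.5833°, lat -25.5417°.
latitude 25.5417° S, longitude 36.5833° E.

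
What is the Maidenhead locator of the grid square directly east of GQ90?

HQ00

Longitude square 9; +1 → 10, wraps to 0, carry into field.
Longitude field G = 6; +1 → 7 = H.
The latitude characters are unchanged.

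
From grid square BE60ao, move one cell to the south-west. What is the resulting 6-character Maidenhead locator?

BE50xn

Longitude subsquare a = 0; −1 → -1, wraps to 23 = x, carry into square.
Longitude square 6; −1 → 5.
Latitude subsquare o = 14; −1 → 13 = n.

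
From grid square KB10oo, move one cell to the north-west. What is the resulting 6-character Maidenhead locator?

Longitude subsquare o = 14; −1 → 13 = n.
Latitude subsquare o = 14; +1 → 15 = p.

KB10np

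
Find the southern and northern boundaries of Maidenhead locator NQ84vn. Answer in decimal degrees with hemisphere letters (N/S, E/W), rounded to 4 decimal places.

Field N=13, Q=16: +13·20° lon, +16·10° lat → SW at lon 80°, lat 70°.
Square 8, 4: +8·2° lon, +4·1° lat → SW at lon 96°, lat 74°.
Subsquare v=21, n=13: +21·0.0833333° lon, +13·0.0416667° lat → SW at lon 97.75°, lat 74.5417°.
Cell spans 0.0833333° lon × 0.0416667° lat.
south 74.5417° N, north 74.5833° N.

74.5417° N, 74.5833° N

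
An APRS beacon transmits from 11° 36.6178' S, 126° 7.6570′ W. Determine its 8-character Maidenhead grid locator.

Add 180° to longitude and 90° to latitude: 53.87238, 78.38970.
Field: 53.87238/20 → 2 → C, 78.38970/10 → 7 → H; chars CH.
Square: 13.87238/2 → 6, 8.38970/1 → 8; chars 68.
Subsquare: 1.87238/0.0833333 → 22 → w, 0.38970/0.0416667 → 9 → j; chars wj.
Extended square: 0.03905/0.00833333 → 4, 0.01470/0.00416667 → 3; chars 43.

CH68wj43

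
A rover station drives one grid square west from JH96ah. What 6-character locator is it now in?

Longitude subsquare a = 0; −1 → -1, wraps to 23 = x, carry into square.
Longitude square 9; −1 → 8.
The latitude characters are unchanged.

JH86xh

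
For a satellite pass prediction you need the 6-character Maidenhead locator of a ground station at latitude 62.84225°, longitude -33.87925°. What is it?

HP32bu

Offset from 180°W / 90°S: lon 146.1207°, lat 152.8423°.
Field (20°×10°, letters A–R): lon ⌊146.1207/20⌋ = 7 → H; lat ⌊152.8423/10⌋ = 15 → P.
Square (2°×1°, digits 0–9): lon ⌊6.1207/2⌋ = 3; lat ⌊2.8423/1⌋ = 2.
Subsquare (5′×2.5′, letters a–x): lon ⌊0.1207/0.0833333⌋ = 1 → b; lat ⌊0.8423/0.0416667⌋ = 20 → u.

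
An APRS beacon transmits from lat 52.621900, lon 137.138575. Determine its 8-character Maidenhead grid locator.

PO82no69

Add 180° to longitude and 90° to latitude: 317.13858, 142.62190.
Field: 317.13858/20 → 15 → P, 142.62190/10 → 14 → O; chars PO.
Square: 17.13858/2 → 8, 2.62190/1 → 2; chars 82.
Subsquare: 1.13858/0.0833333 → 13 → n, 0.62190/0.0416667 → 14 → o; chars no.
Extended square: 0.05524/0.00833333 → 6, 0.03857/0.00416667 → 9; chars 69.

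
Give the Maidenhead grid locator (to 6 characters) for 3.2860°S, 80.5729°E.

Offset from 180°W / 90°S: lon 260.5729°, lat 86.7140°.
Field: 260.5729/20 → 13 → N, 86.7140/10 → 8 → I; chars NI.
Square: 0.5729/2 → 0, 6.7140/1 → 6; chars 06.
Subsquare: 0.5729/0.0833333 → 6 → g, 0.7140/0.0416667 → 17 → r; chars gr.

NI06gr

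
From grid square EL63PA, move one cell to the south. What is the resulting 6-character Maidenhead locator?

Latitude subsquare a = 0; −1 → -1, wraps to 23 = x, carry into square.
Latitude square 3; −1 → 2.
The longitude characters are unchanged.

EL62px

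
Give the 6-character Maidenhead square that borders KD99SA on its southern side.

KD98sx

Latitude subsquare a = 0; −1 → -1, wraps to 23 = x, carry into square.
Latitude square 9; −1 → 8.
The longitude characters are unchanged.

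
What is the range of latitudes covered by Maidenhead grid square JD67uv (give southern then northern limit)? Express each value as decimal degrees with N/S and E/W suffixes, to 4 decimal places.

52.1250° S, 52.0833° S

Field J=9, D=3: +9·20° lon, +3·10° lat → SW at lon 0°, lat -60°.
Square 6, 7: +6·2° lon, +7·1° lat → SW at lon 12°, lat -53°.
Subsquare u=20, v=21: +20·0.0833333° lon, +21·0.0416667° lat → SW at lon 13.6667°, lat -52.125°.
Cell spans 0.0833333° lon × 0.0416667° lat.
south 52.1250° S, north 52.0833° S.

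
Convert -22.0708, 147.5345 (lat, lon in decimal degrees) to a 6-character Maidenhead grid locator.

QG37sw

Shift to the Maidenhead origin (180°W, 90°S): lon 327.5345, lat 67.9292.
Field (20°×10°, letters A–R): lon ⌊327.5345/20⌋ = 16 → Q; lat ⌊67.9292/10⌋ = 6 → G.
Square (2°×1°, digits 0–9): lon ⌊7.5345/2⌋ = 3; lat ⌊7.9292/1⌋ = 7.
Subsquare (5′×2.5′, letters a–x): lon ⌊1.5345/0.0833333⌋ = 18 → s; lat ⌊0.9292/0.0416667⌋ = 22 → w.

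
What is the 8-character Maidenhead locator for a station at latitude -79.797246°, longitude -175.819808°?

AB20ce18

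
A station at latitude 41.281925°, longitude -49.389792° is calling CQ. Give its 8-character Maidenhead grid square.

Offset from 180°W / 90°S: lon 130.61021°, lat 131.28193°.
Field: lon ⌊130.61021/20⌋ = 6 → G; lat ⌊131.28193/10⌋ = 13 → N.
Square: lon ⌊10.61021/2⌋ = 5; lat ⌊1.28193/1⌋ = 1.
Subsquare: lon ⌊0.61021/0.0833333⌋ = 7 → h; lat ⌊0.28193/0.0416667⌋ = 6 → g.
Extended square: lon ⌊0.02687/0.00833333⌋ = 3; lat ⌊0.03193/0.00416667⌋ = 7.

GN51hg37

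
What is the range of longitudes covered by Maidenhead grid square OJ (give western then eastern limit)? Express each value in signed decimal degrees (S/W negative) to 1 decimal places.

Field O=14, J=9: +14·20° lon, +9·10° lat → SW at lon 100°, lat 0°.
Cell spans 20° lon × 10° lat.
west 100.0, east 120.0.

100.0, 120.0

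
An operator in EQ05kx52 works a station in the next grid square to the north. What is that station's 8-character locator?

EQ05kx53

Latitude extended square 2; +1 → 3.
The longitude characters are unchanged.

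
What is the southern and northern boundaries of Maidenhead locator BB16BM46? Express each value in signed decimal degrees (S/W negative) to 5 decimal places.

-73.47500, -73.47083

Field B=1, B=1: +1·20° lon, +1·10° lat → SW at lon -160°, lat -80°.
Square 1, 6: +1·2° lon, +6·1° lat → SW at lon -158°, lat -74°.
Subsquare b=1, m=12: +1·0.0833333° lon, +12·0.0416667° lat → SW at lon -157.917°, lat -73.5°.
Extended square 4, 6: +4·0.00833333° lon, +6·0.00416667° lat → SW at lon -157.883°, lat -73.475°.
Cell spans 0.00833333° lon × 0.00416667° lat.
south -73.47500, north -73.47083.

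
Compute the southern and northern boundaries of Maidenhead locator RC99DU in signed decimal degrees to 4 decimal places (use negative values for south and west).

-60.1667, -60.1250

Field R=17, C=2: +17·20° lon, +2·10° lat → SW at lon 160°, lat -70°.
Square 9, 9: +9·2° lon, +9·1° lat → SW at lon 178°, lat -61°.
Subsquare d=3, u=20: +3·0.0833333° lon, +20·0.0416667° lat → SW at lon 178.25°, lat -60.1667°.
Cell spans 0.0833333° lon × 0.0416667° lat.
south -60.1667, north -60.1250.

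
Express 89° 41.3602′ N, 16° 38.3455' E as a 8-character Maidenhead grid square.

Add 180° to longitude and 90° to latitude: 196.63909, 179.68934.
Field (20°×10°, letters A–R): 196.63909/20 → 9 → J, 179.68934/10 → 17 → R; chars JR.
Square (2°×1°, digits 0–9): 16.63909/2 → 8, 9.68934/1 → 9; chars 89.
Subsquare (5′×2.5′, letters a–x): 0.63909/0.0833333 → 7 → h, 0.68934/0.0416667 → 16 → q; chars hq.
Extended square (30″×15″, digits 0–9): 0.05576/0.00833333 → 6, 0.02267/0.00416667 → 5; chars 65.

JR89hq65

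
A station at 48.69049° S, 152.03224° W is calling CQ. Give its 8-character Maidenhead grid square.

Shift to the Maidenhead origin (180°W, 90°S): lon 27.96776, lat 41.30951.
Field (20°×10°, letters A–R): lon ⌊27.96776/20⌋ = 1 → B; lat ⌊41.30951/10⌋ = 4 → E.
Square (2°×1°, digits 0–9): lon ⌊7.96776/2⌋ = 3; lat ⌊1.30951/1⌋ = 1.
Subsquare (5′×2.5′, letters a–x): lon ⌊1.96776/0.0833333⌋ = 23 → x; lat ⌊0.30951/0.0416667⌋ = 7 → h.
Extended square (30″×15″, digits 0–9): lon ⌊0.05109/0.00833333⌋ = 6; lat ⌊0.01784/0.00416667⌋ = 4.

BE31xh64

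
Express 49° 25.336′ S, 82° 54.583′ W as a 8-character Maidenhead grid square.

Shift to the Maidenhead origin (180°W, 90°S): lon 97.09028, lat 40.57773.
Field: lon ⌊97.09028/20⌋ = 4 → E; lat ⌊40.57773/10⌋ = 4 → E.
Square: lon ⌊17.09028/2⌋ = 8; lat ⌊0.57773/1⌋ = 0.
Subsquare: lon ⌊1.09028/0.0833333⌋ = 13 → n; lat ⌊0.57773/0.0416667⌋ = 13 → n.
Extended square: lon ⌊0.00695/0.00833333⌋ = 0; lat ⌊0.03607/0.00416667⌋ = 8.

EE80nn08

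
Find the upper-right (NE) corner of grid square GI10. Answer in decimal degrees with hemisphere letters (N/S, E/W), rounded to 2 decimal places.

Field G=6, I=8: +6·20° lon, +8·10° lat → SW at lon -60°, lat -10°.
Square 1, 0: +1·2° lon, +0·1° lat → SW at lon -58°, lat -10°.
Cell spans 2° lon × 1° lat. NE corner is SW corner plus one full cell.
latitude 9.00° S, longitude 56.00° W.

9.00° S, 56.00° W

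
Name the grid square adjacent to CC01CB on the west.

CC01bb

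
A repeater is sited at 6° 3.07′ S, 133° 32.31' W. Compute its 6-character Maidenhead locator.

Add 180° to longitude and 90° to latitude: 46.4615, 83.9488.
Field: 46.4615/20 → 2 → C, 83.9488/10 → 8 → I; chars CI.
Square: 6.4615/2 → 3, 3.9488/1 → 3; chars 33.
Subsquare: 0.4615/0.0833333 → 5 → f, 0.9488/0.0416667 → 22 → w; chars fw.

CI33fw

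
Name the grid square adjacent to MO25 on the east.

MO35

Longitude square 2; +1 → 3.
The latitude characters are unchanged.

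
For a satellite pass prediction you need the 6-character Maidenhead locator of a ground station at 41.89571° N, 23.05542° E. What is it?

KN11mv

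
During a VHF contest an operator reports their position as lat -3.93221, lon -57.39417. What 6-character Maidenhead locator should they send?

GI16hb

Offset from 180°W / 90°S: lon 122.6058°, lat 86.0678°.
Field: lon ⌊122.6058/20⌋ = 6 → G; lat ⌊86.0678/10⌋ = 8 → I.
Square: lon ⌊2.6058/2⌋ = 1; lat ⌊6.0678/1⌋ = 6.
Subsquare: lon ⌊0.6058/0.0833333⌋ = 7 → h; lat ⌊0.0678/0.0416667⌋ = 1 → b.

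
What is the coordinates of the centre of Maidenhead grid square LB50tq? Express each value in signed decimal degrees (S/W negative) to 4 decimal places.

-79.3125, 51.6250

Field L=11, B=1: +11·20° lon, +1·10° lat → SW at lon 40°, lat -80°.
Square 5, 0: +5·2° lon, +0·1° lat → SW at lon 50°, lat -80°.
Subsquare t=19, q=16: +19·0.0833333° lon, +16·0.0416667° lat → SW at lon 51.5833°, lat -79.3333°.
Cell spans 0.0833333° lon × 0.0416667° lat. Centre is SW corner plus half of each.
latitude -79.3125, longitude 51.6250.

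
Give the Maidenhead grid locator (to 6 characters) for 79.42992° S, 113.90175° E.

OB60wn

Shift to the Maidenhead origin (180°W, 90°S): lon 293.9017, lat 10.5701.
Field: 293.9017/20 → 14 → O, 10.5701/10 → 1 → B; chars OB.
Square: 13.9017/2 → 6, 0.5701/1 → 0; chars 60.
Subsquare: 1.9017/0.0833333 → 22 → w, 0.5701/0.0416667 → 13 → n; chars wn.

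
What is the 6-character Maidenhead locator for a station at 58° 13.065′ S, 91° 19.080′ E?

ND51ps

Offset from 180°W / 90°S: lon 271.3180°, lat 31.7822°.
Field: 271.3180/20 → 13 → N, 31.7822/10 → 3 → D; chars ND.
Square: 11.3180/2 → 5, 1.7822/1 → 1; chars 51.
Subsquare: 1.3180/0.0833333 → 15 → p, 0.7822/0.0416667 → 18 → s; chars ps.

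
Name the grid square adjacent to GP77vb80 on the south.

GP77va89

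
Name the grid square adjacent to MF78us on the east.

MF78vs

Longitude subsquare u = 20; +1 → 21 = v.
The latitude characters are unchanged.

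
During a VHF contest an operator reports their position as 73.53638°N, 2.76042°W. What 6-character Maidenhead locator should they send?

Shift to the Maidenhead origin (180°W, 90°S): lon 177.2396, lat 163.5364.
Field: 177.2396/20 → 8 → I, 163.5364/10 → 16 → Q; chars IQ.
Square: 17.2396/2 → 8, 3.5364/1 → 3; chars 83.
Subsquare: 1.2396/0.0833333 → 14 → o, 0.5364/0.0416667 → 12 → m; chars om.

IQ83om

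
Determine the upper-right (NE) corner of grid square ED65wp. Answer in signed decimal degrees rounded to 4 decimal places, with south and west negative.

-54.3333, -86.0833

Field E=4, D=3: +4·20° lon, +3·10° lat → SW at lon -100°, lat -60°.
Square 6, 5: +6·2° lon, +5·1° lat → SW at lon -88°, lat -55°.
Subsquare w=22, p=15: +22·0.0833333° lon, +15·0.0416667° lat → SW at lon -86.1667°, lat -54.375°.
Cell spans 0.0833333° lon × 0.0416667° lat. NE corner is SW corner plus one full cell.
latitude -54.3333, longitude -86.0833.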